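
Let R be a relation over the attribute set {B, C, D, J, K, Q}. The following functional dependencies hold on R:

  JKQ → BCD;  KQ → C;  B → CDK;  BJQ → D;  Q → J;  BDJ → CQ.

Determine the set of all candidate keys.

{B, J}⁺: B→CDK adds C, D, K; BDJ→CQ adds Q → {B, C, D, J, K, Q}. Minimal: {J}⁺ = {J}; {B}⁺ = {B, C, D, K} — none reach the full schema.
{B, Q}⁺: B→CDK adds C, D, K; Q→J adds J → {B, C, D, J, K, Q}. Minimal: {Q}⁺ = {J, Q}; {B}⁺ = {B, C, D, K} — none reach the full schema.
{K, Q}⁺: KQ→C adds C; Q→J adds J; JKQ→BCD adds B, D → {B, C, D, J, K, Q}. Minimal: {Q}⁺ = {J, Q}; {K}⁺ = {K} — none reach the full schema.
Any other superkey contains one of these as a subset, so there are no further candidate keys.

{B, J}; {B, Q}; {K, Q}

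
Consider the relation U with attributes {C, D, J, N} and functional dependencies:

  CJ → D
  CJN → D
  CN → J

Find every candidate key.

Attributes C, N never appear on any right-hand side, so every candidate key must contain {C, N}.
{C, N}⁺ = {C, D, J, N}, which is all of the schema, so {C, N} is the only candidate key.

(C, N)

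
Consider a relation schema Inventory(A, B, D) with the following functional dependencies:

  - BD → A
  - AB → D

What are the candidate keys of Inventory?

{A, B}, {B, D}

Attribute B never appears on the right-hand side of any dependency, so B must belong to every candidate key.
{B}⁺ = {B}, which is not all of the schema, so we must add further attributes.
{A, B}⁺: AB→D adds D → {A, B, D}. Minimal: {B}⁺ = {B}; {A}⁺ = {A} — none reach the full schema.
{B, D}⁺: BD→A adds A → {A, B, D}. Minimal: {D}⁺ = {D}; {B}⁺ = {B} — none reach the full schema.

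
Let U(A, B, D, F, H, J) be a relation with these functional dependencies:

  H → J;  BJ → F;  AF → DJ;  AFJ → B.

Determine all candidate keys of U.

Attributes A, H never appear on any right-hand side, so every candidate key must contain {A, H}.
{A, H}⁺ = {A, H, J}, which is not all of the schema, so we must add further attributes.
{A, B, H}⁺: H→J adds J; BJ→F adds F; AF→DJ adds D → {A, B, D, F, H, J}. Minimal: {B, H}⁺ = {B, F, H, J}; {A, H}⁺ = {A, H, J}; {A, B}⁺ = {A, B} — none reach the full schema.
{A, F, H}⁺: H→J adds J; AF→DJ adds D; AFJ→B adds B → {A, B, D, F, H, J}. Minimal: {F, H}⁺ = {F, H, J}; {A, H}⁺ = {A, H, J}; {A, F}⁺ = {A, B, D, F, J} — none reach the full schema.
Any other superkey contains one of these as a subset, so there are no further candidate keys.

{A, B, H}; {A, F, H}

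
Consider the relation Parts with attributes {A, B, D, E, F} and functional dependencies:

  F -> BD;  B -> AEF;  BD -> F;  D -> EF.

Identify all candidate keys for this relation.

{B}⁺: B→AEF adds A, E, F; F→BD adds D → {A, B, D, E, F}.
{D}⁺: D→EF adds E, F; F→BD adds B; B→AEF adds A → {A, B, D, E, F}.
{F}⁺: F→BD adds B, D; B→AEF adds A, E → {A, B, D, E, F}.

{B}, {D}, {F}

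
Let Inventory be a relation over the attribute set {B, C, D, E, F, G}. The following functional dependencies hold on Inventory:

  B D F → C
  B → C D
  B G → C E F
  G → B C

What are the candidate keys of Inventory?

Attribute G never appears on the right-hand side of any dependency, so G must belong to every candidate key.
{G}⁺ = {B, C, D, E, F, G}, which is all of the schema, so {G} is the only candidate key.

{G}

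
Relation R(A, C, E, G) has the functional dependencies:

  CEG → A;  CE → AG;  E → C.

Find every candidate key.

{E}

Attribute E never appears on the right-hand side of any dependency, so E must belong to every candidate key.
{E}⁺ = {A, C, E, G}, which is all of the schema, so {E} is the only candidate key.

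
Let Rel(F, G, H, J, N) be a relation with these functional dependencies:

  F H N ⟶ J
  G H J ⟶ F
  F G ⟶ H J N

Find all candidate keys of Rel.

(F, G); (G, H, J)

Attribute G never appears on the right-hand side of any dependency, so G must belong to every candidate key.
{G}⁺ = {G}, which is not all of the schema, so we must add further attributes.
{F, G}⁺: FG→HJN adds H, J, N → {F, G, H, J, N}.
{G, H, J}⁺: GHJ→F adds F; FG→HJN adds N → {F, G, H, J, N}.
Any other superkey contains one of these as a subset, so there are no further candidate keys.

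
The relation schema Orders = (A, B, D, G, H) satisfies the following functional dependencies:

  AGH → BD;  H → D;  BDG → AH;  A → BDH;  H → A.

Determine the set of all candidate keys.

{A, G}; {G, H}; {B, D, G}

Attribute G never appears on the right-hand side of any dependency, so G must belong to every candidate key.
{G}⁺ = {G}, which is not all of the schema, so we must add further attributes.
{A, G}⁺: A→BDH adds B, D, H → {A, B, D, G, H}. Minimal: {G}⁺ = {G}; {A}⁺ = {A, B, D, H} — none reach the full schema.
{G, H}⁺: H→D adds D; H→A adds A; AGH→BD adds B → {A, B, D, G, H}. Minimal: {H}⁺ = {A, B, D, H}; {G}⁺ = {G} — none reach the full schema.
{B, D, G}⁺: BDG→AH adds A, H → {A, B, D, G, H}. Minimal: {D, G}⁺ = {D, G}; {B, G}⁺ = {B, G}; {B, D}⁺ = {B, D} — none reach the full schema.
Any other superkey contains one of these as a subset, so there are no further candidate keys.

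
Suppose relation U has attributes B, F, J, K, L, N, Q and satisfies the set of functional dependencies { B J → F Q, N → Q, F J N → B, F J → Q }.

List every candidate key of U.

BJKLN, FJKLN

Attributes J, K, L, N never appear on any right-hand side, so every candidate key must contain {J, K, L, N}.
{J, K, L, N}⁺ = {J, K, L, N, Q}, which is not all of the schema, so we must add further attributes.
{B, J, K, L, N}⁺: BJ→FQ adds F, Q → {B, F, J, K, L, N, Q}. Minimal: {J, K, L, N}⁺ = {J, K, L, N, Q}; {B, K, L, N}⁺ = {B, K, L, N, Q}; {B, J, L, N}⁺ = {B, F, J, L, N, Q}; … — none reach the full schema.
{F, J, K, L, N}⁺: N→Q adds Q; FJN→B adds B → {B, F, J, K, L, N, Q}. Minimal: {J, K, L, N}⁺ = {J, K, L, N, Q}; {F, K, L, N}⁺ = {F, K, L, N, Q}; {F, J, L, N}⁺ = {B, F, J, L, N, Q}; … — none reach the full schema.
Any other superkey contains one of these as a subset, so there are no further candidate keys.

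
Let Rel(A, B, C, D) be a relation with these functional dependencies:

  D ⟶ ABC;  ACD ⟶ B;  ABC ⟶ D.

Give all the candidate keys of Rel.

{D}⁺: D→ABC adds A, B, C → {A, B, C, D}.
{A, B, C}⁺: ABC→D adds D → {A, B, C, D}.
Any other superkey contains one of these as a subset, so there are no further candidate keys.

{D}, {A, B, C}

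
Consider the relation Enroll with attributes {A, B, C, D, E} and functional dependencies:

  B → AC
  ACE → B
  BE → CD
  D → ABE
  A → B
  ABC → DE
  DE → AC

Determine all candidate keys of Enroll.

{A}⁺: A→B adds B; B→AC adds C; ABC→DE adds D, E → {A, B, C, D, E}.
{B}⁺: B→AC adds A, C; ABC→DE adds D, E → {A, B, C, D, E}.
{D}⁺: D→ABE adds A, B, E; DE→AC adds C → {A, B, C, D, E}.
Any other superkey contains one of these as a subset, so there are no further candidate keys.

A, B, D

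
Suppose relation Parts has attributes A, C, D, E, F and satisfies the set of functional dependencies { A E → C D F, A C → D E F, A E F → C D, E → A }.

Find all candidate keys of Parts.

E, AC

{E}⁺: E→A adds A; AE→CDF adds C, D, F → {A, C, D, E, F}.
{A, C}⁺: AC→DEF adds D, E, F → {A, C, D, E, F}. Minimal: {C}⁺ = {C}; {A}⁺ = {A} — none reach the full schema.
Any other superkey contains one of these as a subset, so there are no further candidate keys.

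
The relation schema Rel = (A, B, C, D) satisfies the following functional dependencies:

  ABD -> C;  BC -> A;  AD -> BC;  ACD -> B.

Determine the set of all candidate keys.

(A, D); (B, C, D)

Attribute D never appears on the right-hand side of any dependency, so D must belong to every candidate key.
{D}⁺ = {D}, which is not all of the schema, so we must add further attributes.
{A, D}⁺: AD→BC adds B, C → {A, B, C, D}. Minimal: {D}⁺ = {D}; {A}⁺ = {A} — none reach the full schema.
{B, C, D}⁺: BC→A adds A → {A, B, C, D}. Minimal: {C, D}⁺ = {C, D}; {B, D}⁺ = {B, D}; {B, C}⁺ = {A, B, C} — none reach the full schema.
Any other superkey contains one of these as a subset, so there are no further candidate keys.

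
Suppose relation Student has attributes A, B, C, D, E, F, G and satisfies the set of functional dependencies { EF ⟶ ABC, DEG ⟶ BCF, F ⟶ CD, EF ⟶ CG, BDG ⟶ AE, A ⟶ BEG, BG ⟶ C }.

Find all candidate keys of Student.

(A, D), (A, F), (E, F), (B, D, G), (B, F, G), (D, E, G)

{A, D}⁺: A→BEG adds B, E, G; BG→C adds C; DEG→BCF adds F → {A, B, C, D, E, F, G}. Minimal: {D}⁺ = {D}; {A}⁺ = {A, B, C, E, G} — none reach the full schema.
{A, F}⁺: F→CD adds C, D; A→BEG adds B, E, G → {A, B, C, D, E, F, G}. Minimal: {F}⁺ = {C, D, F}; {A}⁺ = {A, B, C, E, G} — none reach the full schema.
{E, F}⁺: EF→ABC adds A, B, C; F→CD adds D; EF→CG adds G → {A, B, C, D, E, F, G}. Minimal: {F}⁺ = {C, D, F}; {E}⁺ = {E} — none reach the full schema.
{B, D, G}⁺: BDG→AE adds A, E; BG→C adds C; DEG→BCF adds F → {A, B, C, D, E, F, G}. Minimal: {D, G}⁺ = {D, G}; {B, G}⁺ = {B, C, G}; {B, D}⁺ = {B, D} — none reach the full schema.
{B, F, G}⁺: F→CD adds C, D; BDG→AE adds A, E → {A, B, C, D, E, F, G}. Minimal: {F, G}⁺ = {C, D, F, G}; {B, G}⁺ = {B, C, G}; {B, F}⁺ = {B, C, D, F} — none reach the full schema.
{D, E, G}⁺: DEG→BCF adds B, C, F; BDG→AE adds A → {A, B, C, D, E, F, G}. Minimal: {E, G}⁺ = {E, G}; {D, G}⁺ = {D, G}; {D, E}⁺ = {D, E} — none reach the full schema.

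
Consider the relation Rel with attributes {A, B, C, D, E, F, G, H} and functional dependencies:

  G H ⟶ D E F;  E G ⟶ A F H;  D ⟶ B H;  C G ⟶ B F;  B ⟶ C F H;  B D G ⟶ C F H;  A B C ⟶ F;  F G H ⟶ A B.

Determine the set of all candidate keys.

(B, G), (C, G), (D, G), (E, G), (G, H)

Attribute G never appears on the right-hand side of any dependency, so G must belong to every candidate key.
{G}⁺ = {G}, which is not all of the schema, so we must add further attributes.
{B, G}⁺: B→CFH adds C, F, H; FGH→AB adds A; GH→DEF adds D, E → {A, B, C, D, E, F, G, H}.
{C, G}⁺: CG→BF adds B, F; B→CFH adds H; FGH→AB adds A; GH→DEF adds D, E → {A, B, C, D, E, F, G, H}.
{D, G}⁺: D→BH adds B, H; B→CFH adds C, F; FGH→AB adds A; GH→DEF adds E → {A, B, C, D, E, F, G, H}.
{E, G}⁺: EG→AFH adds A, F, H; FGH→AB adds B; GH→DEF adds D; B→CFH adds C → {A, B, C, D, E, F, G, H}.
{G, H}⁺: GH→DEF adds D, E, F; EG→AFH adds A; D→BH adds B; B→CFH adds C → {A, B, C, D, E, F, G, H}.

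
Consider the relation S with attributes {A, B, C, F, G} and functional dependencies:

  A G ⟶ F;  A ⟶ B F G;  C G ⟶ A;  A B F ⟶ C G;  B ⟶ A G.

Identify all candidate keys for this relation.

{A}⁺: A→BFG adds B, F, G; ABF→CG adds C → {A, B, C, F, G}.
{B}⁺: B→AG adds A, G; AG→F adds F; ABF→CG adds C → {A, B, C, F, G}.
{C, G}⁺: CG→A adds A; AG→F adds F; A→BFG adds B → {A, B, C, F, G}. Minimal: {G}⁺ = {G}; {C}⁺ = {C} — none reach the full schema.
Any other superkey contains one of these as a subset, so there are no further candidate keys.

A, B, CG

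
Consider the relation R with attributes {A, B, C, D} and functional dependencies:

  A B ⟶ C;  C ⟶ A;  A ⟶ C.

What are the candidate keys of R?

Attributes B, D never appear on any right-hand side, so every candidate key must contain {B, D}.
{B, D}⁺ = {B, D}, which is not all of the schema, so we must add further attributes.
{A, B, D}⁺: AB→C adds C → {A, B, C, D}.
{B, C, D}⁺: C→A adds A → {A, B, C, D}.

ABD, BCD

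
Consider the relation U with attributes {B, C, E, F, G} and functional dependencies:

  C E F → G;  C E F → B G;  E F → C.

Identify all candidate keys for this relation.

Attributes E, F never appear on any right-hand side, so every candidate key must contain {E, F}.
{E, F}⁺ = {B, C, E, F, G}, which is all of the schema, so {E, F} is the only candidate key.

{E, F}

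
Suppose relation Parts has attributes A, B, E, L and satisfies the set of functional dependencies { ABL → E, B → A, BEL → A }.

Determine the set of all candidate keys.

BL

Attributes B, L never appear on any right-hand side, so every candidate key must contain {B, L}.
{B, L}⁺ = {A, B, E, L}, which is all of the schema, so {B, L} is the only candidate key.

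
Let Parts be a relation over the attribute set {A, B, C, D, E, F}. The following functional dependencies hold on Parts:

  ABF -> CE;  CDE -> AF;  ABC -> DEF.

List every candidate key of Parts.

ABC; ABF; BCDE

Attribute B never appears on the right-hand side of any dependency, so B must belong to every candidate key.
{B}⁺ = {B}, which is not all of the schema, so we must add further attributes.
{A, B, C}⁺: ABC→DEF adds D, E, F → {A, B, C, D, E, F}. Minimal: {B, C}⁺ = {B, C}; {A, C}⁺ = {A, C}; {A, B}⁺ = {A, B} — none reach the full schema.
{A, B, F}⁺: ABF→CE adds C, E; ABC→DEF adds D → {A, B, C, D, E, F}. Minimal: {B, F}⁺ = {B, F}; {A, F}⁺ = {A, F}; {A, B}⁺ = {A, B} — none reach the full schema.
{B, C, D, E}⁺: CDE→AF adds A, F → {A, B, C, D, E, F}. Minimal: {C, D, E}⁺ = {A, C, D, E, F}; {B, D, E}⁺ = {B, D, E}; {B, C, E}⁺ = {B, C, E}; … — none reach the full schema.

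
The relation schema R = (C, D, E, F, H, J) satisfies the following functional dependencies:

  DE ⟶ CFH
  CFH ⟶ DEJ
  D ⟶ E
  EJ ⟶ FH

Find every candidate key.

{D}⁺: D→E adds E; DE→CFH adds C, F, H; CFH→DEJ adds J → {C, D, E, F, H, J}.
{C, E, J}⁺: EJ→FH adds F, H; CFH→DEJ adds D → {C, D, E, F, H, J}. Minimal: {E, J}⁺ = {E, F, H, J}; {C, J}⁺ = {C, J}; {C, E}⁺ = {C, E} — none reach the full schema.
{C, F, H}⁺: CFH→DEJ adds D, E, J → {C, D, E, F, H, J}. Minimal: {F, H}⁺ = {F, H}; {C, H}⁺ = {C, H}; {C, F}⁺ = {C, F} — none reach the full schema.

{D}, {C, E, J}, {C, F, H}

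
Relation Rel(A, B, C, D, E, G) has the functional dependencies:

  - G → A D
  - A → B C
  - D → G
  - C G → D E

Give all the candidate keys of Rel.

{D}; {G}

{D}⁺: D→G adds G; G→AD adds A; A→BC adds B, C; CG→DE adds E → {A, B, C, D, E, G}.
{G}⁺: G→AD adds A, D; A→BC adds B, C; CG→DE adds E → {A, B, C, D, E, G}.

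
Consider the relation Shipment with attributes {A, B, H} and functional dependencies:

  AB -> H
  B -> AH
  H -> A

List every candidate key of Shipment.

Attribute B never appears on the right-hand side of any dependency, so B must belong to every candidate key.
{B}⁺ = {A, B, H}, which is all of the schema, so {B} is the only candidate key.

B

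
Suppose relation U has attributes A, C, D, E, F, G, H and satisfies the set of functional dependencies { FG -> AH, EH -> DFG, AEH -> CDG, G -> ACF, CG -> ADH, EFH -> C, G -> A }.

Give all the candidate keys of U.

{E, G}⁺: G→ACF adds A, C, F; CG→ADH adds D, H → {A, C, D, E, F, G, H}. Minimal: {G}⁺ = {A, C, D, F, G, H}; {E}⁺ = {E} — none reach the full schema.
{E, H}⁺: EH→DFG adds D, F, G; G→ACF adds A, C → {A, C, D, E, F, G, H}. Minimal: {H}⁺ = {H}; {E}⁺ = {E} — none reach the full schema.
Any other superkey contains one of these as a subset, so there are no further candidate keys.

(E, G); (E, H)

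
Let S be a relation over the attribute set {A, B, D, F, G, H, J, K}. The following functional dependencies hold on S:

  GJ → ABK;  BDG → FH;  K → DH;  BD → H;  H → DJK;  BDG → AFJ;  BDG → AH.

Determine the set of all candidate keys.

{G, H}⁺: H→DJK adds D, J, K; GJ→ABK adds A, B; BDG→FH adds F → {A, B, D, F, G, H, J, K}.
{G, J}⁺: GJ→ABK adds A, B, K; K→DH adds D, H; BDG→AFJ adds F → {A, B, D, F, G, H, J, K}.
{G, K}⁺: K→DH adds D, H; H→DJK adds J; GJ→ABK adds A, B; BDG→FH adds F → {A, B, D, F, G, H, J, K}.
{B, D, G}⁺: BDG→FH adds F, H; H→DJK adds J, K; BDG→AFJ adds A → {A, B, D, F, G, H, J, K}.
Any other superkey contains one of these as a subset, so there are no further candidate keys.

{G, H}, {G, J}, {G, K}, {B, D, G}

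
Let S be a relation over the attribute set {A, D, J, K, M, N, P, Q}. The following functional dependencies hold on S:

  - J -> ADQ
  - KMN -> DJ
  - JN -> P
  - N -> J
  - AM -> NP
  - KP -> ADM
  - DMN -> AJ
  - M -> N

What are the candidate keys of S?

(K, M), (K, N), (K, P)

Attribute K never appears on the right-hand side of any dependency, so K must belong to every candidate key.
{K}⁺ = {K}, which is not all of the schema, so we must add further attributes.
{K, M}⁺: M→N adds N; KMN→DJ adds D, J; JN→P adds P; KP→ADM adds A; J→ADQ adds Q → {A, D, J, K, M, N, P, Q}. Minimal: {M}⁺ = {A, D, J, M, N, P, Q}; {K}⁺ = {K} — none reach the full schema.
{K, N}⁺: N→J adds J; J→ADQ adds A, D, Q; JN→P adds P; KP→ADM adds M → {A, D, J, K, M, N, P, Q}. Minimal: {N}⁺ = {A, D, J, N, P, Q}; {K}⁺ = {K} — none reach the full schema.
{K, P}⁺: KP→ADM adds A, D, M; M→N adds N; KMN→DJ adds J; J→ADQ adds Q → {A, D, J, K, M, N, P, Q}. Minimal: {P}⁺ = {P}; {K}⁺ = {K} — none reach the full schema.
Any other superkey contains one of these as a subset, so there are no further candidate keys.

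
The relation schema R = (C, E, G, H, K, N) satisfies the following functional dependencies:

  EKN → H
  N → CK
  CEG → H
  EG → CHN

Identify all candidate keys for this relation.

{E, G}

Attributes E, G never appear on any right-hand side, so every candidate key must contain {E, G}.
{E, G}⁺ = {C, E, G, H, K, N}, which is all of the schema, so {E, G} is the only candidate key.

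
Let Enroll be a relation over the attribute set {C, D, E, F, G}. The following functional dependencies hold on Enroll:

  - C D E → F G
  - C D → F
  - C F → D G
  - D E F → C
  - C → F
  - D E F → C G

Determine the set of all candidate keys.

Attribute E never appears on the right-hand side of any dependency, so E must belong to every candidate key.
{E}⁺ = {E}, which is not all of the schema, so we must add further attributes.
{C, E}⁺: C→F adds F; CF→DG adds D, G → {C, D, E, F, G}. Minimal: {E}⁺ = {E}; {C}⁺ = {C, D, F, G} — none reach the full schema.
{D, E, F}⁺: DEF→C adds C; DEF→CG adds G → {C, D, E, F, G}. Minimal: {E, F}⁺ = {E, F}; {D, F}⁺ = {D, F}; {D, E}⁺ = {D, E} — none reach the full schema.
Any other superkey contains one of these as a subset, so there are no further candidate keys.

CE, DEF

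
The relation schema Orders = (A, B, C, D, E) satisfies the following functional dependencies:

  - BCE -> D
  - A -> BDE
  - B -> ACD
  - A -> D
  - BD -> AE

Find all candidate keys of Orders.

A, B

{A}⁺: A→BDE adds B, D, E; B→ACD adds C → {A, B, C, D, E}.
{B}⁺: B→ACD adds A, C, D; BD→AE adds E → {A, B, C, D, E}.
Any other superkey contains one of these as a subset, so there are no further candidate keys.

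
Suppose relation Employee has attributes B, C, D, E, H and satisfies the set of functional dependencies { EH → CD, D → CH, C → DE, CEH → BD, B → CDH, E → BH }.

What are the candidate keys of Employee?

{B}⁺: B→CDH adds C, D, H; C→DE adds E → {B, C, D, E, H}.
{C}⁺: C→DE adds D, E; E→BH adds B, H → {B, C, D, E, H}.
{D}⁺: D→CH adds C, H; C→DE adds E; CEH→BD adds B → {B, C, D, E, H}.
{E}⁺: E→BH adds B, H; EH→CD adds C, D → {B, C, D, E, H}.

(B), (C), (D), (E)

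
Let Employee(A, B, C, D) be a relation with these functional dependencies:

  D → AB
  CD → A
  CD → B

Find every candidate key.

Attributes C, D never appear on any right-hand side, so every candidate key must contain {C, D}.
{C, D}⁺ = {A, B, C, D}, which is all of the schema, so {C, D} is the only candidate key.

CD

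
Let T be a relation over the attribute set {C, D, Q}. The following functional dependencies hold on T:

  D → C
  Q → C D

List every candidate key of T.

{Q}

Attribute Q never appears on the right-hand side of any dependency, so Q must belong to every candidate key.
{Q}⁺ = {C, D, Q}, which is all of the schema, so {Q} is the only candidate key.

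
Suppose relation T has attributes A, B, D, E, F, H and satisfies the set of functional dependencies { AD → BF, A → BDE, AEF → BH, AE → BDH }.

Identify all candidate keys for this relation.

Attribute A never appears on the right-hand side of any dependency, so A must belong to every candidate key.
{A}⁺ = {A, B, D, E, F, H}, which is all of the schema, so {A} is the only candidate key.

{A}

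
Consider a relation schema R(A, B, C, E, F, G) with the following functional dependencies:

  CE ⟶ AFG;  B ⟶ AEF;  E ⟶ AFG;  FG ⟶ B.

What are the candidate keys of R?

{B, C}, {C, E}, {C, F, G}

{B, C}⁺: B→AEF adds A, E, F; E→AFG adds G → {A, B, C, E, F, G}. Minimal: {C}⁺ = {C}; {B}⁺ = {A, B, E, F, G} — none reach the full schema.
{C, E}⁺: CE→AFG adds A, F, G; FG→B adds B → {A, B, C, E, F, G}. Minimal: {E}⁺ = {A, B, E, F, G}; {C}⁺ = {C} — none reach the full schema.
{C, F, G}⁺: FG→B adds B; B→AEF adds A, E → {A, B, C, E, F, G}. Minimal: {F, G}⁺ = {A, B, E, F, G}; {C, G}⁺ = {C, G}; {C, F}⁺ = {C, F} — none reach the full schema.
Any other superkey contains one of these as a subset, so there are no further candidate keys.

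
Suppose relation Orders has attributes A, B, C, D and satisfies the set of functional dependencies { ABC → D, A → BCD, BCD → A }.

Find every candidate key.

{A}; {B, C, D}

{A}⁺: A→BCD adds B, C, D → {A, B, C, D}.
{B, C, D}⁺: BCD→A adds A → {A, B, C, D}. Minimal: {C, D}⁺ = {C, D}; {B, D}⁺ = {B, D}; {B, C}⁺ = {B, C} — none reach the full schema.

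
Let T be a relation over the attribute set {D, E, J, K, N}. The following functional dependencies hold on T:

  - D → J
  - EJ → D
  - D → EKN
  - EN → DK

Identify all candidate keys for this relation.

{D}⁺: D→J adds J; D→EKN adds E, K, N → {D, E, J, K, N}.
{E, J}⁺: EJ→D adds D; D→EKN adds K, N → {D, E, J, K, N}.
{E, N}⁺: EN→DK adds D, K; D→J adds J → {D, E, J, K, N}.

D, EJ, EN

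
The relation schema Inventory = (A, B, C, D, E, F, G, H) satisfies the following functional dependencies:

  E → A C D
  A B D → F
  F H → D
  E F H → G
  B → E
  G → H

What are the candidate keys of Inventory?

{B, G}, {B, H}

Attribute B never appears on the right-hand side of any dependency, so B must belong to every candidate key.
{B}⁺ = {A, B, C, D, E, F}, which is not all of the schema, so we must add further attributes.
{B, G}⁺: B→E adds E; G→H adds H; E→ACD adds A, C, D; ABD→F adds F → {A, B, C, D, E, F, G, H}. Minimal: {G}⁺ = {G, H}; {B}⁺ = {A, B, C, D, E, F} — none reach the full schema.
{B, H}⁺: B→E adds E; E→ACD adds A, C, D; ABD→F adds F; EFH→G adds G → {A, B, C, D, E, F, G, H}. Minimal: {H}⁺ = {H}; {B}⁺ = {A, B, C, D, E, F} — none reach the full schema.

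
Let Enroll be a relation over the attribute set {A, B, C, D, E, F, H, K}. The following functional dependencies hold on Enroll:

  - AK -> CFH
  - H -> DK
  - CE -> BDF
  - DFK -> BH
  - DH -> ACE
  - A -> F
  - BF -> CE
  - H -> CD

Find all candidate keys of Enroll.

{H}⁺: H→DK adds D, K; DH→ACE adds A, C, E; A→F adds F; CE→BDF adds B → {A, B, C, D, E, F, H, K}.
{A, K}⁺: AK→CFH adds C, F, H; H→DK adds D; DFK→BH adds B; DH→ACE adds E → {A, B, C, D, E, F, H, K}. Minimal: {K}⁺ = {K}; {A}⁺ = {A, F} — none reach the full schema.
{B, F, K}⁺: BF→CE adds C, E; CE→BDF adds D; DFK→BH adds H; DH→ACE adds A → {A, B, C, D, E, F, H, K}. Minimal: {F, K}⁺ = {F, K}; {B, K}⁺ = {B, K}; {B, F}⁺ = {B, C, D, E, F} — none reach the full schema.
{C, E, K}⁺: CE→BDF adds B, D, F; DFK→BH adds H; DH→ACE adds A → {A, B, C, D, E, F, H, K}. Minimal: {E, K}⁺ = {E, K}; {C, K}⁺ = {C, K}; {C, E}⁺ = {B, C, D, E, F} — none reach the full schema.
{D, F, K}⁺: DFK→BH adds B, H; DH→ACE adds A, C, E → {A, B, C, D, E, F, H, K}. Minimal: {F, K}⁺ = {F, K}; {D, K}⁺ = {D, K}; {D, F}⁺ = {D, F} — none reach the full schema.
Any other superkey contains one of these as a subset, so there are no further candidate keys.

H, AK, BFK, CEK, DFK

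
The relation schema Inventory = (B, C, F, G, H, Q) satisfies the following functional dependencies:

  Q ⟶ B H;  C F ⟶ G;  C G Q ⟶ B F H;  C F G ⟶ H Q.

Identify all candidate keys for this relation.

Attribute C never appears on the right-hand side of any dependency, so C must belong to every candidate key.
{C}⁺ = {C}, which is not all of the schema, so we must add further attributes.
{C, F}⁺: CF→G adds G; CFG→HQ adds H, Q; Q→BH adds B → {B, C, F, G, H, Q}.
{C, G, Q}⁺: Q→BH adds B, H; CGQ→BFH adds F → {B, C, F, G, H, Q}.
Any other superkey contains one of these as a subset, so there are no further candidate keys.

{C, F}, {C, G, Q}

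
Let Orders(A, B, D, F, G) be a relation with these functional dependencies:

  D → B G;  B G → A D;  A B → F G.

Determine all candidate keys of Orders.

{D}, {A, B}, {B, G}

{D}⁺: D→BG adds B, G; BG→AD adds A; AB→FG adds F → {A, B, D, F, G}.
{A, B}⁺: AB→FG adds F, G; BG→AD adds D → {A, B, D, F, G}. Minimal: {B}⁺ = {B}; {A}⁺ = {A} — none reach the full schema.
{B, G}⁺: BG→AD adds A, D; AB→FG adds F → {A, B, D, F, G}. Minimal: {G}⁺ = {G}; {B}⁺ = {B} — none reach the full schema.
Any other superkey contains one of these as a subset, so there are no further candidate keys.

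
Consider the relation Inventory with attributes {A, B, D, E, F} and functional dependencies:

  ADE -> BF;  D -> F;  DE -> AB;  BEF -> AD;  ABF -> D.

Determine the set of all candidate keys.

{D, E}, {B, E, F}

Attribute E never appears on the right-hand side of any dependency, so E must belong to every candidate key.
{E}⁺ = {E}, which is not all of the schema, so we must add further attributes.
{D, E}⁺: D→F adds F; DE→AB adds A, B → {A, B, D, E, F}.
{B, E, F}⁺: BEF→AD adds A, D → {A, B, D, E, F}.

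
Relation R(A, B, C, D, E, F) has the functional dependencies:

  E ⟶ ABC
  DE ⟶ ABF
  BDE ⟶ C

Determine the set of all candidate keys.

Attributes D, E never appear on any right-hand side, so every candidate key must contain {D, E}.
{D, E}⁺ = {A, B, C, D, E, F}, which is all of the schema, so {D, E} is the only candidate key.

(D, E)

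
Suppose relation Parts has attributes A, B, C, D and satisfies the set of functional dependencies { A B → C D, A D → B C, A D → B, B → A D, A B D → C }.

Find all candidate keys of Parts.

(B); (A, D)

{B}⁺: B→AD adds A, D; ABD→C adds C → {A, B, C, D}.
{A, D}⁺: AD→BC adds B, C → {A, B, C, D}. Minimal: {D}⁺ = {D}; {A}⁺ = {A} — none reach the full schema.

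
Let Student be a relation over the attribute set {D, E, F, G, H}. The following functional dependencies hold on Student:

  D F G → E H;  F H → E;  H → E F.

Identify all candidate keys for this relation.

Attributes D, G never appear on any right-hand side, so every candidate key must contain {D, G}.
{D, G}⁺ = {D, G}, which is not all of the schema, so we must add further attributes.
{D, F, G}⁺: DFG→EH adds E, H → {D, E, F, G, H}. Minimal: {F, G}⁺ = {F, G}; {D, G}⁺ = {D, G}; {D, F}⁺ = {D, F} — none reach the full schema.
{D, G, H}⁺: H→EF adds E, F → {D, E, F, G, H}. Minimal: {G, H}⁺ = {E, F, G, H}; {D, H}⁺ = {D, E, F, H}; {D, G}⁺ = {D, G} — none reach the full schema.
Any other superkey contains one of these as a subset, so there are no further candidate keys.

(D, F, G), (D, G, H)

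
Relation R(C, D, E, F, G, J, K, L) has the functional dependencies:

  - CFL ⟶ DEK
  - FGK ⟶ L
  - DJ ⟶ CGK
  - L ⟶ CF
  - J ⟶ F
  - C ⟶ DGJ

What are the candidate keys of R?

{C}⁺: C→DGJ adds D, G, J; DJ→CGK adds K; J→F adds F; FGK→L adds L; CFL→DEK adds E → {C, D, E, F, G, J, K, L}.
{L}⁺: L→CF adds C, F; C→DGJ adds D, G, J; CFL→DEK adds E, K → {C, D, E, F, G, J, K, L}.
{D, J}⁺: DJ→CGK adds C, G, K; J→F adds F; FGK→L adds L; CFL→DEK adds E → {C, D, E, F, G, J, K, L}. Minimal: {J}⁺ = {F, J}; {D}⁺ = {D} — none reach the full schema.
{F, G, K}⁺: FGK→L adds L; L→CF adds C; C→DGJ adds D, J; CFL→DEK adds E → {C, D, E, F, G, J, K, L}. Minimal: {G, K}⁺ = {G, K}; {F, K}⁺ = {F, K}; {F, G}⁺ = {F, G} — none reach the full schema.
{G, J, K}⁺: J→F adds F; FGK→L adds L; L→CF adds C; C→DGJ adds D; CFL→DEK adds E → {C, D, E, F, G, J, K, L}. Minimal: {J, K}⁺ = {F, J, K}; {G, K}⁺ = {G, K}; {G, J}⁺ = {F, G, J} — none reach the full schema.

{C}, {L}, {D, J}, {F, G, K}, {G, J, K}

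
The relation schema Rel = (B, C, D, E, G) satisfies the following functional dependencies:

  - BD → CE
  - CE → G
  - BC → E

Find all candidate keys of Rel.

Attributes B, D never appear on any right-hand side, so every candidate key must contain {B, D}.
{B, D}⁺ = {B, C, D, E, G}, which is all of the schema, so {B, D} is the only candidate key.

{B, D}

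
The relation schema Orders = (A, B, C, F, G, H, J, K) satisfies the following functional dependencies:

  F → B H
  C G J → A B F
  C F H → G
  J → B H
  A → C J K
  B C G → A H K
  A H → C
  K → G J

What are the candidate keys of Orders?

{A}, {C, F}, {C, K}, {B, C, G}, {C, G, J}

{A}⁺: A→CJK adds C, J, K; K→GJ adds G; CGJ→ABF adds B, F; J→BH adds H → {A, B, C, F, G, H, J, K}.
{C, F}⁺: F→BH adds B, H; CFH→G adds G; BCG→AHK adds A, K; K→GJ adds J → {A, B, C, F, G, H, J, K}.
{C, K}⁺: K→GJ adds G, J; CGJ→ABF adds A, B, F; J→BH adds H → {A, B, C, F, G, H, J, K}.
{B, C, G}⁺: BCG→AHK adds A, H, K; K→GJ adds J; CGJ→ABF adds F → {A, B, C, F, G, H, J, K}.
{C, G, J}⁺: CGJ→ABF adds A, B, F; J→BH adds H; A→CJK adds K → {A, B, C, F, G, H, J, K}.
Any other superkey contains one of these as a subset, so there are no further candidate keys.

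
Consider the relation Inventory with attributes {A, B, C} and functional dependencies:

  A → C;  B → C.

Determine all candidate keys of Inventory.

AB

Attributes A, B never appear on any right-hand side, so every candidate key must contain {A, B}.
{A, B}⁺ = {A, B, C}, which is all of the schema, so {A, B} is the only candidate key.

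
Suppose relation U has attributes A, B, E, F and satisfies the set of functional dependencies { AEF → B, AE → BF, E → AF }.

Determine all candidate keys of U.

{E}⁺: E→AF adds A, F; AEF→B adds B → {A, B, E, F}.

{E}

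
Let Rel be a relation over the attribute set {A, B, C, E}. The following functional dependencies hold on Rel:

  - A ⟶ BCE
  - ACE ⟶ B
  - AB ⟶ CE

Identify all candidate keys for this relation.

Attribute A never appears on the right-hand side of any dependency, so A must belong to every candidate key.
{A}⁺ = {A, B, C, E}, which is all of the schema, so {A} is the only candidate key.

(A)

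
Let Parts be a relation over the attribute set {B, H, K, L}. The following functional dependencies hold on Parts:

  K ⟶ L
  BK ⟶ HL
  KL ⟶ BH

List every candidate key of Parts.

(K)

{K}⁺: K→L adds L; KL→BH adds B, H → {B, H, K, L}.
No other minimal superkey exists.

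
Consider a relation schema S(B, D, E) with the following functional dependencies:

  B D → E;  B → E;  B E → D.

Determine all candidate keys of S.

B

Attribute B never appears on the right-hand side of any dependency, so B must belong to every candidate key.
{B}⁺ = {B, D, E}, which is all of the schema, so {B} is the only candidate key.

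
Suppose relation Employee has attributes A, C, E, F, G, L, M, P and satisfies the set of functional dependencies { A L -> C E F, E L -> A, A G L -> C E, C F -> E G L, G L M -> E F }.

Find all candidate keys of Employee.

{A, L, M, P}⁺: AL→CEF adds C, E, F; CF→EGL adds G → {A, C, E, F, G, L, M, P}.
{C, F, M, P}⁺: CF→EGL adds E, G, L; EL→A adds A → {A, C, E, F, G, L, M, P}.
{E, L, M, P}⁺: EL→A adds A; AL→CEF adds C, F; CF→EGL adds G → {A, C, E, F, G, L, M, P}.
{G, L, M, P}⁺: GLM→EF adds E, F; EL→A adds A; AGL→CE adds C → {A, C, E, F, G, L, M, P}.

(A, L, M, P); (C, F, M, P); (E, L, M, P); (G, L, M, P)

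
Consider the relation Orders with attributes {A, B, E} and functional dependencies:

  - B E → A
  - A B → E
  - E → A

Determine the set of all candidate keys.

{A, B}⁺: AB→E adds E → {A, B, E}. Minimal: {B}⁺ = {B}; {A}⁺ = {A} — none reach the full schema.
{B, E}⁺: BE→A adds A → {A, B, E}. Minimal: {E}⁺ = {A, E}; {B}⁺ = {B} — none reach the full schema.
Any other superkey contains one of these as a subset, so there are no further candidate keys.

{A, B}; {B, E}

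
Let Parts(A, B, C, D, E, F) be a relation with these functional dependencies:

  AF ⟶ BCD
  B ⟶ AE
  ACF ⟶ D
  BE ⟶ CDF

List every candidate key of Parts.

{B}⁺: B→AE adds A, E; BE→CDF adds C, D, F → {A, B, C, D, E, F}.
{A, F}⁺: AF→BCD adds B, C, D; B→AE adds E → {A, B, C, D, E, F}. Minimal: {F}⁺ = {F}; {A}⁺ = {A} — none reach the full schema.
Any other superkey contains one of these as a subset, so there are no further candidate keys.

(B); (A, F)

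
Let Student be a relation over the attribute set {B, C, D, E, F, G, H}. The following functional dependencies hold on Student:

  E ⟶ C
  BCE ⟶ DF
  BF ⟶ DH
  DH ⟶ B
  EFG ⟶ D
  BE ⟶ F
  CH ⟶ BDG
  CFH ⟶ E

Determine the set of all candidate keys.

{B, E}⁺: E→C adds C; BCE→DF adds D, F; BF→DH adds H; CH→BDG adds G → {B, C, D, E, F, G, H}. Minimal: {E}⁺ = {C, E}; {B}⁺ = {B} — none reach the full schema.
{E, H}⁺: E→C adds C; CH→BDG adds B, D, G; BCE→DF adds F → {B, C, D, E, F, G, H}. Minimal: {H}⁺ = {H}; {E}⁺ = {C, E} — none reach the full schema.
{B, C, F}⁺: BF→DH adds D, H; CH→BDG adds G; CFH→E adds E → {B, C, D, E, F, G, H}. Minimal: {C, F}⁺ = {C, F}; {B, F}⁺ = {B, D, F, H}; {B, C}⁺ = {B, C} — none reach the full schema.
{C, F, H}⁺: CH→BDG adds B, D, G; CFH→E adds E → {B, C, D, E, F, G, H}. Minimal: {F, H}⁺ = {F, H}; {C, H}⁺ = {B, C, D, G, H}; {C, F}⁺ = {C, F} — none reach the full schema.
Any other superkey contains one of these as a subset, so there are no further candidate keys.

{B, E}, {E, H}, {B, C, F}, {C, F, H}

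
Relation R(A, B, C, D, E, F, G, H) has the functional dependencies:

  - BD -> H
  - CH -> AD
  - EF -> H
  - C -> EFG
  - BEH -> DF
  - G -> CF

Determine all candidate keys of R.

Attribute B never appears on the right-hand side of any dependency, so B must belong to every candidate key.
{B}⁺ = {B}, which is not all of the schema, so we must add further attributes.
{B, C}⁺: C→EFG adds E, F, G; EF→H adds H; BEH→DF adds D; CH→AD adds A → {A, B, C, D, E, F, G, H}.
{B, G}⁺: G→CF adds C, F; C→EFG adds E; EF→H adds H; BEH→DF adds D; CH→AD adds A → {A, B, C, D, E, F, G, H}.

BC, BG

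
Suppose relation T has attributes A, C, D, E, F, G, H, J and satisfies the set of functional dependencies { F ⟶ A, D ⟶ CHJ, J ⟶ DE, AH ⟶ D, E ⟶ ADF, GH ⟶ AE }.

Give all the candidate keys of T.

{D, G}, {E, G}, {G, H}, {G, J}

Attribute G never appears on the right-hand side of any dependency, so G must belong to every candidate key.
{G}⁺ = {G}, which is not all of the schema, so we must add further attributes.
{D, G}⁺: D→CHJ adds C, H, J; J→DE adds E; E→ADF adds A, F → {A, C, D, E, F, G, H, J}. Minimal: {G}⁺ = {G}; {D}⁺ = {A, C, D, E, F, H, J} — none reach the full schema.
{E, G}⁺: E→ADF adds A, D, F; D→CHJ adds C, H, J → {A, C, D, E, F, G, H, J}. Minimal: {G}⁺ = {G}; {E}⁺ = {A, C, D, E, F, H, J} — none reach the full schema.
{G, H}⁺: GH→AE adds A, E; AH→D adds D; E→ADF adds F; D→CHJ adds C, J → {A, C, D, E, F, G, H, J}. Minimal: {H}⁺ = {H}; {G}⁺ = {G} — none reach the full schema.
{G, J}⁺: J→DE adds D, E; E→ADF adds A, F; D→CHJ adds C, H → {A, C, D, E, F, G, H, J}. Minimal: {J}⁺ = {A, C, D, E, F, H, J}; {G}⁺ = {G} — none reach the full schema.
Any other superkey contains one of these as a subset, so there are no further candidate keys.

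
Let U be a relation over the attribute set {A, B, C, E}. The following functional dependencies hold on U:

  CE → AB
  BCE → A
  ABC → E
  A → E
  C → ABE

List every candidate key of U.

{C}

{C}⁺: C→ABE adds A, B, E → {A, B, C, E}.
No other minimal superkey exists.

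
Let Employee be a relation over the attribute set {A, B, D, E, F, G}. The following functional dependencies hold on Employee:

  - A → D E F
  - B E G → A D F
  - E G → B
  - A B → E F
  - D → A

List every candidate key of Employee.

Attribute G never appears on the right-hand side of any dependency, so G must belong to every candidate key.
{G}⁺ = {G}, which is not all of the schema, so we must add further attributes.
{A, G}⁺: A→DEF adds D, E, F; EG→B adds B → {A, B, D, E, F, G}. Minimal: {G}⁺ = {G}; {A}⁺ = {A, D, E, F} — none reach the full schema.
{D, G}⁺: D→A adds A; A→DEF adds E, F; EG→B adds B → {A, B, D, E, F, G}. Minimal: {G}⁺ = {G}; {D}⁺ = {A, D, E, F} — none reach the full schema.
{E, G}⁺: EG→B adds B; BEG→ADF adds A, D, F → {A, B, D, E, F, G}. Minimal: {G}⁺ = {G}; {E}⁺ = {E} — none reach the full schema.

{A, G}, {D, G}, {E, G}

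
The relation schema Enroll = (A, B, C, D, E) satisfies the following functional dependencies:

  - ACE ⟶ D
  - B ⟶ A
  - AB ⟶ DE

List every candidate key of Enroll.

Attributes B, C never appear on any right-hand side, so every candidate key must contain {B, C}.
{B, C}⁺ = {A, B, C, D, E}, which is all of the schema, so {B, C} is the only candidate key.

{B, C}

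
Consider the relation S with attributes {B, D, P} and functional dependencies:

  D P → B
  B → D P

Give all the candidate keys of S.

{B}, {D, P}

{B}⁺: B→DP adds D, P → {B, D, P}.
{D, P}⁺: DP→B adds B → {B, D, P}.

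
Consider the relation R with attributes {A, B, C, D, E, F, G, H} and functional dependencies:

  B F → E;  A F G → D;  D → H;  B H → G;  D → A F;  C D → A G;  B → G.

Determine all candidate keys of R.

{B, C, D}⁺: D→H adds H; BH→G adds G; D→AF adds A, F; BF→E adds E → {A, B, C, D, E, F, G, H}. Minimal: {C, D}⁺ = {A, C, D, F, G, H}; {B, D}⁺ = {A, B, D, E, F, G, H}; {B, C}⁺ = {B, C, G} — none reach the full schema.
{A, B, C, F}⁺: BF→E adds E; B→G adds G; AFG→D adds D; D→H adds H → {A, B, C, D, E, F, G, H}. Minimal: {B, C, F}⁺ = {B, C, E, F, G}; {A, C, F}⁺ = {A, C, F}; {A, B, F}⁺ = {A, B, D, E, F, G, H}; … — none reach the full schema.

{B, C, D}; {A, B, C, F}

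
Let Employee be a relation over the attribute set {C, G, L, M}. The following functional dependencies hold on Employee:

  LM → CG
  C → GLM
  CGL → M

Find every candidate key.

{C}; {L, M}

{C}⁺: C→GLM adds G, L, M → {C, G, L, M}.
{L, M}⁺: LM→CG adds C, G → {C, G, L, M}. Minimal: {M}⁺ = {M}; {L}⁺ = {L} — none reach the full schema.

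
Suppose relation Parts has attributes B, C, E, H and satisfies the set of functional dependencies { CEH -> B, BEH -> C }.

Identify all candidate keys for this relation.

{B, E, H}⁺: BEH→C adds C → {B, C, E, H}. Minimal: {E, H}⁺ = {E, H}; {B, H}⁺ = {B, H}; {B, E}⁺ = {B, E} — none reach the full schema.
{C, E, H}⁺: CEH→B adds B → {B, C, E, H}. Minimal: {E, H}⁺ = {E, H}; {C, H}⁺ = {C, H}; {C, E}⁺ = {C, E} — none reach the full schema.
Any other superkey contains one of these as a subset, so there are no further candidate keys.

(B, E, H), (C, E, H)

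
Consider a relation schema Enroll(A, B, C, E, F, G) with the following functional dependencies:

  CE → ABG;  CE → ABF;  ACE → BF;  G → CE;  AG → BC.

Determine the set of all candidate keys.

{G}, {C, E}

{G}⁺: G→CE adds C, E; CE→ABG adds A, B; CE→ABF adds F → {A, B, C, E, F, G}.
{C, E}⁺: CE→ABG adds A, B, G; CE→ABF adds F → {A, B, C, E, F, G}. Minimal: {E}⁺ = {E}; {C}⁺ = {C} — none reach the full schema.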